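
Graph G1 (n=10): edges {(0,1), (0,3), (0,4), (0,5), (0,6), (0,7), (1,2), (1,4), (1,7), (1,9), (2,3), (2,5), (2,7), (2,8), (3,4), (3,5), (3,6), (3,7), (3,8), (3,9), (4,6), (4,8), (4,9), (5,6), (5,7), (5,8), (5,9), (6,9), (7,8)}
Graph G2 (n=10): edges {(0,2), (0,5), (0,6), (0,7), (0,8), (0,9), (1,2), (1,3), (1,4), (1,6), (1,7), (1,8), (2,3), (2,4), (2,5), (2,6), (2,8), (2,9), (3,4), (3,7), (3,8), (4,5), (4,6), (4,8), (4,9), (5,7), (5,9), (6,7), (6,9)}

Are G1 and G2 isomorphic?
Yes, isomorphic

The graphs are isomorphic.
One valid mapping φ: V(G1) → V(G2): 0→6, 1→7, 2→3, 3→2, 4→0, 5→4, 6→9, 7→1, 8→8, 9→5

Verify φ preserves adjacency — for each edge of G1, its image is an edge of G2:
  (0,1) → (φ(0),φ(1)) = (6,7) ∈ E(G2) ✓
  (0,3) → (φ(0),φ(3)) = (2,6) ∈ E(G2) ✓
  (0,4) → (φ(0),φ(4)) = (0,6) ∈ E(G2) ✓
  (0,5) → (φ(0),φ(5)) = (4,6) ∈ E(G2) ✓
  (0,6) → (φ(0),φ(6)) = (6,9) ∈ E(G2) ✓
  (0,7) → (φ(0),φ(7)) = (1,6) ∈ E(G2) ✓
  (1,2) → (φ(1),φ(2)) = (3,7) ∈ E(G2) ✓
  (1,4) → (φ(1),φ(4)) = (0,7) ∈ E(G2) ✓
  (1,7) → (φ(1),φ(7)) = (1,7) ∈ E(G2) ✓
  (1,9) → (φ(1),φ(9)) = (5,7) ∈ E(G2) ✓
  (2,3) → (φ(2),φ(3)) = (2,3) ∈ E(G2) ✓
  (2,5) → (φ(2),φ(5)) = (3,4) ∈ E(G2) ✓
  (2,7) → (φ(2),φ(7)) = (1,3) ∈ E(G2) ✓
  (2,8) → (φ(2),φ(8)) = (3,8) ∈ E(G2) ✓
  (3,4) → (φ(3),φ(4)) = (0,2) ∈ E(G2) ✓
  (3,5) → (φ(3),φ(5)) = (2,4) ∈ E(G2) ✓
  (3,6) → (φ(3),φ(6)) = (2,9) ∈ E(G2) ✓
  (3,7) → (φ(3),φ(7)) = (1,2) ∈ E(G2) ✓
  (3,8) → (φ(3),φ(8)) = (2,8) ∈ E(G2) ✓
  (3,9) → (φ(3),φ(9)) = (2,5) ∈ E(G2) ✓
  (4,6) → (φ(4),φ(6)) = (0,9) ∈ E(G2) ✓
  (4,8) → (φ(4),φ(8)) = (0,8) ∈ E(G2) ✓
  (4,9) → (φ(4),φ(9)) = (0,5) ∈ E(G2) ✓
  (5,6) → (φ(5),φ(6)) = (4,9) ∈ E(G2) ✓
  (5,7) → (φ(5),φ(7)) = (1,4) ∈ E(G2) ✓
  (5,8) → (φ(5),φ(8)) = (4,8) ∈ E(G2) ✓
  (5,9) → (φ(5),φ(9)) = (4,5) ∈ E(G2) ✓
  (6,9) → (φ(6),φ(9)) = (5,9) ∈ E(G2) ✓
  (7,8) → (φ(7),φ(8)) = (1,8) ∈ E(G2) ✓
All 29 edges of G1 map to edges of G2, and |E(G1)| = |E(G2)| = 29, so φ is a bijection on edges as well as vertices. Hence G1 ≅ G2.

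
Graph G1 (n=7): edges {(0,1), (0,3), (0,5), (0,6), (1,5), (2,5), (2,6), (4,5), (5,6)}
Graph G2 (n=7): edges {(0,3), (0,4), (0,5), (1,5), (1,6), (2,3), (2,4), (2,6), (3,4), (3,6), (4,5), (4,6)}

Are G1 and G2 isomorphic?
No, not isomorphic

The graphs are NOT isomorphic.

Counting triangles (3-cliques): G1 has 3, G2 has 6.
Triangle count is an isomorphism invariant, so differing triangle counts rule out isomorphism.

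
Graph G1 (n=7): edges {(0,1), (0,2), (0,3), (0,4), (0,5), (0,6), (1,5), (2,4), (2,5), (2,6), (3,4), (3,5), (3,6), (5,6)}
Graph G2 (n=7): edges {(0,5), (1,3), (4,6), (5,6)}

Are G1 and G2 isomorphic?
No, not isomorphic

The graphs are NOT isomorphic.

Connected components of G1: 1 component(s) with vertex sets [[0, 1, 2, 3, 4, 5, 6]], sizes [7].
Connected components of G2: 3 component(s) with vertex sets [[2], [1, 3], [0, 4, 5, 6]], sizes [1, 2, 4].
The number of connected components (and the multiset of component sizes) is an isomorphism invariant — an isomorphism maps each component of G1 bijectively onto a component of G2. Since G1 has 1 component(s) and G2 has 3, they cannot be isomorphic.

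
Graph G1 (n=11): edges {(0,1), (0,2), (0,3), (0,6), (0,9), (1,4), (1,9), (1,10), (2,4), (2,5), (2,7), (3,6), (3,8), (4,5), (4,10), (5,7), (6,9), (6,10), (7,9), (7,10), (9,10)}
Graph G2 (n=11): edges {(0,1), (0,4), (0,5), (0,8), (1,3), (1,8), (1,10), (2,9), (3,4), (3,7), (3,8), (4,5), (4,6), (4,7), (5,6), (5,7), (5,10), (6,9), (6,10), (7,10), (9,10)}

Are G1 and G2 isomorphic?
Yes, isomorphic

The graphs are isomorphic.
One valid mapping φ: V(G1) → V(G2): 0→10, 1→7, 2→1, 3→9, 4→3, 5→8, 6→6, 7→0, 8→2, 9→5, 10→4

Verify φ preserves adjacency — for each edge of G1, its image is an edge of G2:
  (0,1) → (φ(0),φ(1)) = (7,10) ∈ E(G2) ✓
  (0,2) → (φ(0),φ(2)) = (1,10) ∈ E(G2) ✓
  (0,3) → (φ(0),φ(3)) = (9,10) ∈ E(G2) ✓
  (0,6) → (φ(0),φ(6)) = (6,10) ∈ E(G2) ✓
  (0,9) → (φ(0),φ(9)) = (5,10) ∈ E(G2) ✓
  (1,4) → (φ(1),φ(4)) = (3,7) ∈ E(G2) ✓
  (1,9) → (φ(1),φ(9)) = (5,7) ∈ E(G2) ✓
  (1,10) → (φ(1),φ(10)) = (4,7) ∈ E(G2) ✓
  (2,4) → (φ(2),φ(4)) = (1,3) ∈ E(G2) ✓
  (2,5) → (φ(2),φ(5)) = (1,8) ∈ E(G2) ✓
  (2,7) → (φ(2),φ(7)) = (0,1) ∈ E(G2) ✓
  (3,6) → (φ(3),φ(6)) = (6,9) ∈ E(G2) ✓
  (3,8) → (φ(3),φ(8)) = (2,9) ∈ E(G2) ✓
  (4,5) → (φ(4),φ(5)) = (3,8) ∈ E(G2) ✓
  (4,10) → (φ(4),φ(10)) = (3,4) ∈ E(G2) ✓
  (5,7) → (φ(5),φ(7)) = (0,8) ∈ E(G2) ✓
  (6,9) → (φ(6),φ(9)) = (5,6) ∈ E(G2) ✓
  (6,10) → (φ(6),φ(10)) = (4,6) ∈ E(G2) ✓
  (7,9) → (φ(7),φ(9)) = (0,5) ∈ E(G2) ✓
  (7,10) → (φ(7),φ(10)) = (0,4) ∈ E(G2) ✓
  (9,10) → (φ(9),φ(10)) = (4,5) ∈ E(G2) ✓
All 21 edges of G1 map to edges of G2, and |E(G1)| = |E(G2)| = 21, so φ is a bijection on edges as well as vertices. Hence G1 ≅ G2.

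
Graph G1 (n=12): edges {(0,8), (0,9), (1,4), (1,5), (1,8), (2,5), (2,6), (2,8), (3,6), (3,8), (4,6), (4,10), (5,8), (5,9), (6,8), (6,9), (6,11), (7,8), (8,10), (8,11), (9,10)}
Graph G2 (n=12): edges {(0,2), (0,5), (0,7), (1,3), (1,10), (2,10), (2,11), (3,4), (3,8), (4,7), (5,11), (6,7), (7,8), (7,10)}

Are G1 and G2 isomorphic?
No, not isomorphic

The graphs are NOT isomorphic.

Connected components of G1: 1 component(s) with vertex sets [[0, 1, 2, 3, 4, 5, 6, 7, 8, 9, 10, 11]], sizes [12].
Connected components of G2: 2 component(s) with vertex sets [[9], [0, 1, 2, 3, 4, 5, 6, 7, 8, 10, 11]], sizes [1, 11].
The number of connected components (and the multiset of component sizes) is an isomorphism invariant — an isomorphism maps each component of G1 bijectively onto a component of G2. Since G1 has 1 component(s) and G2 has 2, they cannot be isomorphic.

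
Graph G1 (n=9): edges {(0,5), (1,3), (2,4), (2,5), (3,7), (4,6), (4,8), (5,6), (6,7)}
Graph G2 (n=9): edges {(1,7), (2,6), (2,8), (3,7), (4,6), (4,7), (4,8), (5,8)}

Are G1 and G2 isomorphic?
No, not isomorphic

The graphs are NOT isomorphic.

Connected components of G1: 1 component(s) with vertex sets [[0, 1, 2, 3, 4, 5, 6, 7, 8]], sizes [9].
Connected components of G2: 2 component(s) with vertex sets [[0], [1, 2, 3, 4, 5, 6, 7, 8]], sizes [1, 8].
The number of connected components (and the multiset of component sizes) is an isomorphism invariant — an isomorphism maps each component of G1 bijectively onto a component of G2. Since G1 has 1 component(s) and G2 has 2, they cannot be isomorphic.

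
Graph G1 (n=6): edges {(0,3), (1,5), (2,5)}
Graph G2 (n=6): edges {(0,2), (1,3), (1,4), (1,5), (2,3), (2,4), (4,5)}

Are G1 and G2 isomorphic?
No, not isomorphic

The graphs are NOT isomorphic.

Counting triangles (3-cliques): G1 has 0, G2 has 1.
Triangle count is an isomorphism invariant, so differing triangle counts rule out isomorphism.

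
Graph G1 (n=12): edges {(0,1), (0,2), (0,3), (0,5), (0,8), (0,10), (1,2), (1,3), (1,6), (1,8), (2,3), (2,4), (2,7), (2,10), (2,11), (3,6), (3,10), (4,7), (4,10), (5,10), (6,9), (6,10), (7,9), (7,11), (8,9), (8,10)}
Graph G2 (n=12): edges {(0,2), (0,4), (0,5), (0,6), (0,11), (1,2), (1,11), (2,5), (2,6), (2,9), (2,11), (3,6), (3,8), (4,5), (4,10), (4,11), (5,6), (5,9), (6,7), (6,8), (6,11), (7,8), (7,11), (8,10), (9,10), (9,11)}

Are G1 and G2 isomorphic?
Yes, isomorphic

The graphs are isomorphic.
One valid mapping φ: V(G1) → V(G2): 0→2, 1→5, 2→6, 3→0, 4→7, 5→1, 6→4, 7→8, 8→9, 9→10, 10→11, 11→3

Verify φ preserves adjacency — for each edge of G1, its image is an edge of G2:
  (0,1) → (φ(0),φ(1)) = (2,5) ∈ E(G2) ✓
  (0,2) → (φ(0),φ(2)) = (2,6) ∈ E(G2) ✓
  (0,3) → (φ(0),φ(3)) = (0,2) ∈ E(G2) ✓
  (0,5) → (φ(0),φ(5)) = (1,2) ∈ E(G2) ✓
  (0,8) → (φ(0),φ(8)) = (2,9) ∈ E(G2) ✓
  (0,10) → (φ(0),φ(10)) = (2,11) ∈ E(G2) ✓
  (1,2) → (φ(1),φ(2)) = (5,6) ∈ E(G2) ✓
  (1,3) → (φ(1),φ(3)) = (0,5) ∈ E(G2) ✓
  (1,6) → (φ(1),φ(6)) = (4,5) ∈ E(G2) ✓
  (1,8) → (φ(1),φ(8)) = (5,9) ∈ E(G2) ✓
  (2,3) → (φ(2),φ(3)) = (0,6) ∈ E(G2) ✓
  (2,4) → (φ(2),φ(4)) = (6,7) ∈ E(G2) ✓
  (2,7) → (φ(2),φ(7)) = (6,8) ∈ E(G2) ✓
  (2,10) → (φ(2),φ(10)) = (6,11) ∈ E(G2) ✓
  (2,11) → (φ(2),φ(11)) = (3,6) ∈ E(G2) ✓
  (3,6) → (φ(3),φ(6)) = (0,4) ∈ E(G2) ✓
  (3,10) → (φ(3),φ(10)) = (0,11) ∈ E(G2) ✓
  (4,7) → (φ(4),φ(7)) = (7,8) ∈ E(G2) ✓
  (4,10) → (φ(4),φ(10)) = (7,11) ∈ E(G2) ✓
  (5,10) → (φ(5),φ(10)) = (1,11) ∈ E(G2) ✓
  (6,9) → (φ(6),φ(9)) = (4,10) ∈ E(G2) ✓
  (6,10) → (φ(6),φ(10)) = (4,11) ∈ E(G2) ✓
  (7,9) → (φ(7),φ(9)) = (8,10) ∈ E(G2) ✓
  (7,11) → (φ(7),φ(11)) = (3,8) ∈ E(G2) ✓
  (8,9) → (φ(8),φ(9)) = (9,10) ∈ E(G2) ✓
  (8,10) → (φ(8),φ(10)) = (9,11) ∈ E(G2) ✓
All 26 edges of G1 map to edges of G2, and |E(G1)| = |E(G2)| = 26, so φ is a bijection on edges as well as vertices. Hence G1 ≅ G2.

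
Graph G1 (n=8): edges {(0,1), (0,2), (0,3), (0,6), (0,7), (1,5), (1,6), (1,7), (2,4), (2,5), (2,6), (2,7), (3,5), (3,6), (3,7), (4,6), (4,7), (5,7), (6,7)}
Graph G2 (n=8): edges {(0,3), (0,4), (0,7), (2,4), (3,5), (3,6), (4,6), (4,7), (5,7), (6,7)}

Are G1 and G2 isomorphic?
No, not isomorphic

The graphs are NOT isomorphic.

Connected components of G1: 1 component(s) with vertex sets [[0, 1, 2, 3, 4, 5, 6, 7]], sizes [8].
Connected components of G2: 2 component(s) with vertex sets [[1], [0, 2, 3, 4, 5, 6, 7]], sizes [1, 7].
The number of connected components (and the multiset of component sizes) is an isomorphism invariant — an isomorphism maps each component of G1 bijectively onto a component of G2. Since G1 has 1 component(s) and G2 has 2, they cannot be isomorphic.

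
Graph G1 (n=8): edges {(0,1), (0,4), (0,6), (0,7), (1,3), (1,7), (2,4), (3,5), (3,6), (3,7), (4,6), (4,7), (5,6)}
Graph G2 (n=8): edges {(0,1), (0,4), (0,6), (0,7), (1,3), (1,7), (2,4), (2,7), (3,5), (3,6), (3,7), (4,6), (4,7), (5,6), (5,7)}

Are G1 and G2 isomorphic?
No, not isomorphic

The graphs are NOT isomorphic.

Counting edges: G1 has 13 edge(s); G2 has 15 edge(s).
Edge count is an isomorphism invariant (a bijection on vertices induces a bijection on edges), so differing edge counts rule out isomorphism.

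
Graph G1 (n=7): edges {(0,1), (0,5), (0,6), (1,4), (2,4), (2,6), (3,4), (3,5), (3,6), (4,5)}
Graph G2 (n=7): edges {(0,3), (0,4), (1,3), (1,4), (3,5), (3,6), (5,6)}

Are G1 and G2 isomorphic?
No, not isomorphic

The graphs are NOT isomorphic.

Connected components of G1: 1 component(s) with vertex sets [[0, 1, 2, 3, 4, 5, 6]], sizes [7].
Connected components of G2: 2 component(s) with vertex sets [[2], [0, 1, 3, 4, 5, 6]], sizes [1, 6].
The number of connected components (and the multiset of component sizes) is an isomorphism invariant — an isomorphism maps each component of G1 bijectively onto a component of G2. Since G1 has 1 component(s) and G2 has 2, they cannot be isomorphic.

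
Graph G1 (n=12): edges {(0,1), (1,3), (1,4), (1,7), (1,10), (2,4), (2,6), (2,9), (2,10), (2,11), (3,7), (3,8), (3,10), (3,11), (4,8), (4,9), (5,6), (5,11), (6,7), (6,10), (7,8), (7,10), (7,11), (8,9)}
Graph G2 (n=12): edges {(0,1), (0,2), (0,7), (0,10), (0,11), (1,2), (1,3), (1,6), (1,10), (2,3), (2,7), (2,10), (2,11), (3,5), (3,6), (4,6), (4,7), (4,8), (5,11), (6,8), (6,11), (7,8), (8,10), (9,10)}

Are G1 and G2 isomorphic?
Yes, isomorphic

The graphs are isomorphic.
One valid mapping φ: V(G1) → V(G2): 0→9, 1→10, 2→6, 3→0, 4→8, 5→5, 6→3, 7→2, 8→7, 9→4, 10→1, 11→11

Verify φ preserves adjacency — for each edge of G1, its image is an edge of G2:
  (0,1) → (φ(0),φ(1)) = (9,10) ∈ E(G2) ✓
  (1,3) → (φ(1),φ(3)) = (0,10) ∈ E(G2) ✓
  (1,4) → (φ(1),φ(4)) = (8,10) ∈ E(G2) ✓
  (1,7) → (φ(1),φ(7)) = (2,10) ∈ E(G2) ✓
  (1,10) → (φ(1),φ(10)) = (1,10) ∈ E(G2) ✓
  (2,4) → (φ(2),φ(4)) = (6,8) ∈ E(G2) ✓
  (2,6) → (φ(2),φ(6)) = (3,6) ∈ E(G2) ✓
  (2,9) → (φ(2),φ(9)) = (4,6) ∈ E(G2) ✓
  (2,10) → (φ(2),φ(10)) = (1,6) ∈ E(G2) ✓
  (2,11) → (φ(2),φ(11)) = (6,11) ∈ E(G2) ✓
  (3,7) → (φ(3),φ(7)) = (0,2) ∈ E(G2) ✓
  (3,8) → (φ(3),φ(8)) = (0,7) ∈ E(G2) ✓
  (3,10) → (φ(3),φ(10)) = (0,1) ∈ E(G2) ✓
  (3,11) → (φ(3),φ(11)) = (0,11) ∈ E(G2) ✓
  (4,8) → (φ(4),φ(8)) = (7,8) ∈ E(G2) ✓
  (4,9) → (φ(4),φ(9)) = (4,8) ∈ E(G2) ✓
  (5,6) → (φ(5),φ(6)) = (3,5) ∈ E(G2) ✓
  (5,11) → (φ(5),φ(11)) = (5,11) ∈ E(G2) ✓
  (6,7) → (φ(6),φ(7)) = (2,3) ∈ E(G2) ✓
  (6,10) → (φ(6),φ(10)) = (1,3) ∈ E(G2) ✓
  (7,8) → (φ(7),φ(8)) = (2,7) ∈ E(G2) ✓
  (7,10) → (φ(7),φ(10)) = (1,2) ∈ E(G2) ✓
  (7,11) → (φ(7),φ(11)) = (2,11) ∈ E(G2) ✓
  (8,9) → (φ(8),φ(9)) = (4,7) ∈ E(G2) ✓
All 24 edges of G1 map to edges of G2, and |E(G1)| = |E(G2)| = 24, so φ is a bijection on edges as well as vertices. Hence G1 ≅ G2.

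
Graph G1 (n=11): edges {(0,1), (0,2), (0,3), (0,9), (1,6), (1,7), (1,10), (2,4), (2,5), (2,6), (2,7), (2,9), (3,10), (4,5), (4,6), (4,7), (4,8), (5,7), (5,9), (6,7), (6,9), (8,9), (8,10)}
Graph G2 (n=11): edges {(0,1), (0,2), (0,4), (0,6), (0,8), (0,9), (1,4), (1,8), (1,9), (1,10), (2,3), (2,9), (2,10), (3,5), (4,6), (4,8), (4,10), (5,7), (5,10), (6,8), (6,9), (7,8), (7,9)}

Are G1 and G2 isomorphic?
Yes, isomorphic

The graphs are isomorphic.
One valid mapping φ: V(G1) → V(G2): 0→2, 1→10, 2→0, 3→3, 4→8, 5→6, 6→1, 7→4, 8→7, 9→9, 10→5

Verify φ preserves adjacency — for each edge of G1, its image is an edge of G2:
  (0,1) → (φ(0),φ(1)) = (2,10) ∈ E(G2) ✓
  (0,2) → (φ(0),φ(2)) = (0,2) ∈ E(G2) ✓
  (0,3) → (φ(0),φ(3)) = (2,3) ∈ E(G2) ✓
  (0,9) → (φ(0),φ(9)) = (2,9) ∈ E(G2) ✓
  (1,6) → (φ(1),φ(6)) = (1,10) ∈ E(G2) ✓
  (1,7) → (φ(1),φ(7)) = (4,10) ∈ E(G2) ✓
  (1,10) → (φ(1),φ(10)) = (5,10) ∈ E(G2) ✓
  (2,4) → (φ(2),φ(4)) = (0,8) ∈ E(G2) ✓
  (2,5) → (φ(2),φ(5)) = (0,6) ∈ E(G2) ✓
  (2,6) → (φ(2),φ(6)) = (0,1) ∈ E(G2) ✓
  (2,7) → (φ(2),φ(7)) = (0,4) ∈ E(G2) ✓
  (2,9) → (φ(2),φ(9)) = (0,9) ∈ E(G2) ✓
  (3,10) → (φ(3),φ(10)) = (3,5) ∈ E(G2) ✓
  (4,5) → (φ(4),φ(5)) = (6,8) ∈ E(G2) ✓
  (4,6) → (φ(4),φ(6)) = (1,8) ∈ E(G2) ✓
  (4,7) → (φ(4),φ(7)) = (4,8) ∈ E(G2) ✓
  (4,8) → (φ(4),φ(8)) = (7,8) ∈ E(G2) ✓
  (5,7) → (φ(5),φ(7)) = (4,6) ∈ E(G2) ✓
  (5,9) → (φ(5),φ(9)) = (6,9) ∈ E(G2) ✓
  (6,7) → (φ(6),φ(7)) = (1,4) ∈ E(G2) ✓
  (6,9) → (φ(6),φ(9)) = (1,9) ∈ E(G2) ✓
  (8,9) → (φ(8),φ(9)) = (7,9) ∈ E(G2) ✓
  (8,10) → (φ(8),φ(10)) = (5,7) ∈ E(G2) ✓
All 23 edges of G1 map to edges of G2, and |E(G1)| = |E(G2)| = 23, so φ is a bijection on edges as well as vertices. Hence G1 ≅ G2.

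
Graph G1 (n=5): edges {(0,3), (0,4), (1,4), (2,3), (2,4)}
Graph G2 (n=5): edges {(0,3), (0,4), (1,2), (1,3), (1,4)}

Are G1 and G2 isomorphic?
Yes, isomorphic

The graphs are isomorphic.
One valid mapping φ: V(G1) → V(G2): 0→4, 1→2, 2→3, 3→0, 4→1

Verify φ preserves adjacency — for each edge of G1, its image is an edge of G2:
  (0,3) → (φ(0),φ(3)) = (0,4) ∈ E(G2) ✓
  (0,4) → (φ(0),φ(4)) = (1,4) ∈ E(G2) ✓
  (1,4) → (φ(1),φ(4)) = (1,2) ∈ E(G2) ✓
  (2,3) → (φ(2),φ(3)) = (0,3) ∈ E(G2) ✓
  (2,4) → (φ(2),φ(4)) = (1,3) ∈ E(G2) ✓
All 5 edges of G1 map to edges of G2, and |E(G1)| = |E(G2)| = 5, so φ is a bijection on edges as well as vertices. Hence G1 ≅ G2.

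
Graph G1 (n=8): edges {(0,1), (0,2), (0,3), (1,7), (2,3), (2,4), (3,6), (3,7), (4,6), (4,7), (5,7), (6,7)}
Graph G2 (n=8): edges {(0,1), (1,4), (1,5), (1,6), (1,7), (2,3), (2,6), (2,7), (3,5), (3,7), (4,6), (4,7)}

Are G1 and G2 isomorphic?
Yes, isomorphic

The graphs are isomorphic.
One valid mapping φ: V(G1) → V(G2): 0→3, 1→5, 2→2, 3→7, 4→6, 5→0, 6→4, 7→1

Verify φ preserves adjacency — for each edge of G1, its image is an edge of G2:
  (0,1) → (φ(0),φ(1)) = (3,5) ∈ E(G2) ✓
  (0,2) → (φ(0),φ(2)) = (2,3) ∈ E(G2) ✓
  (0,3) → (φ(0),φ(3)) = (3,7) ∈ E(G2) ✓
  (1,7) → (φ(1),φ(7)) = (1,5) ∈ E(G2) ✓
  (2,3) → (φ(2),φ(3)) = (2,7) ∈ E(G2) ✓
  (2,4) → (φ(2),φ(4)) = (2,6) ∈ E(G2) ✓
  (3,6) → (φ(3),φ(6)) = (4,7) ∈ E(G2) ✓
  (3,7) → (φ(3),φ(7)) = (1,7) ∈ E(G2) ✓
  (4,6) → (φ(4),φ(6)) = (4,6) ∈ E(G2) ✓
  (4,7) → (φ(4),φ(7)) = (1,6) ∈ E(G2) ✓
  (5,7) → (φ(5),φ(7)) = (0,1) ∈ E(G2) ✓
  (6,7) → (φ(6),φ(7)) = (1,4) ∈ E(G2) ✓
All 12 edges of G1 map to edges of G2, and |E(G1)| = |E(G2)| = 12, so φ is a bijection on edges as well as vertices. Hence G1 ≅ G2.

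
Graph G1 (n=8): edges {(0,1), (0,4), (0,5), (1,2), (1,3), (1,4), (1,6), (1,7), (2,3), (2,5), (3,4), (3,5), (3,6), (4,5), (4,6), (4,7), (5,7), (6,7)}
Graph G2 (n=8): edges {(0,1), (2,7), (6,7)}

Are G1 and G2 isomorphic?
No, not isomorphic

The graphs are NOT isomorphic.

Degrees in G1: deg(0)=3, deg(1)=6, deg(2)=3, deg(3)=5, deg(4)=6, deg(5)=5, deg(6)=4, deg(7)=4.
Sorted degree sequence of G1: [6, 6, 5, 5, 4, 4, 3, 3].
Degrees in G2: deg(0)=1, deg(1)=1, deg(2)=1, deg(3)=0, deg(4)=0, deg(5)=0, deg(6)=1, deg(7)=2.
Sorted degree sequence of G2: [2, 1, 1, 1, 1, 0, 0, 0].
The (sorted) degree sequence is an isomorphism invariant, so since G1 and G2 have different degree sequences they cannot be isomorphic.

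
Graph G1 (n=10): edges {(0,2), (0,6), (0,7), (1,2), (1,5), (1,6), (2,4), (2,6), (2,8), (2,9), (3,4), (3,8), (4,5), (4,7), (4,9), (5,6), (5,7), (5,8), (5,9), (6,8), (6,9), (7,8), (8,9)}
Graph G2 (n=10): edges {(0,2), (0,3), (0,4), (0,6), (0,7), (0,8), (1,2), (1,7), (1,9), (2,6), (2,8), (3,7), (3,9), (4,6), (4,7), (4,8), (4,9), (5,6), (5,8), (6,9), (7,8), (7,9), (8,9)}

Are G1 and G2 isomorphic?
Yes, isomorphic

The graphs are isomorphic.
One valid mapping φ: V(G1) → V(G2): 0→1, 1→3, 2→9, 3→5, 4→6, 5→0, 6→7, 7→2, 8→8, 9→4

Verify φ preserves adjacency — for each edge of G1, its image is an edge of G2:
  (0,2) → (φ(0),φ(2)) = (1,9) ∈ E(G2) ✓
  (0,6) → (φ(0),φ(6)) = (1,7) ∈ E(G2) ✓
  (0,7) → (φ(0),φ(7)) = (1,2) ∈ E(G2) ✓
  (1,2) → (φ(1),φ(2)) = (3,9) ∈ E(G2) ✓
  (1,5) → (φ(1),φ(5)) = (0,3) ∈ E(G2) ✓
  (1,6) → (φ(1),φ(6)) = (3,7) ∈ E(G2) ✓
  (2,4) → (φ(2),φ(4)) = (6,9) ∈ E(G2) ✓
  (2,6) → (φ(2),φ(6)) = (7,9) ∈ E(G2) ✓
  (2,8) → (φ(2),φ(8)) = (8,9) ∈ E(G2) ✓
  (2,9) → (φ(2),φ(9)) = (4,9) ∈ E(G2) ✓
  (3,4) → (φ(3),φ(4)) = (5,6) ∈ E(G2) ✓
  (3,8) → (φ(3),φ(8)) = (5,8) ∈ E(G2) ✓
  (4,5) → (φ(4),φ(5)) = (0,6) ∈ E(G2) ✓
  (4,7) → (φ(4),φ(7)) = (2,6) ∈ E(G2) ✓
  (4,9) → (φ(4),φ(9)) = (4,6) ∈ E(G2) ✓
  (5,6) → (φ(5),φ(6)) = (0,7) ∈ E(G2) ✓
  (5,7) → (φ(5),φ(7)) = (0,2) ∈ E(G2) ✓
  (5,8) → (φ(5),φ(8)) = (0,8) ∈ E(G2) ✓
  (5,9) → (φ(5),φ(9)) = (0,4) ∈ E(G2) ✓
  (6,8) → (φ(6),φ(8)) = (7,8) ∈ E(G2) ✓
  (6,9) → (φ(6),φ(9)) = (4,7) ∈ E(G2) ✓
  (7,8) → (φ(7),φ(8)) = (2,8) ∈ E(G2) ✓
  (8,9) → (φ(8),φ(9)) = (4,8) ∈ E(G2) ✓
All 23 edges of G1 map to edges of G2, and |E(G1)| = |E(G2)| = 23, so φ is a bijection on edges as well as vertices. Hence G1 ≅ G2.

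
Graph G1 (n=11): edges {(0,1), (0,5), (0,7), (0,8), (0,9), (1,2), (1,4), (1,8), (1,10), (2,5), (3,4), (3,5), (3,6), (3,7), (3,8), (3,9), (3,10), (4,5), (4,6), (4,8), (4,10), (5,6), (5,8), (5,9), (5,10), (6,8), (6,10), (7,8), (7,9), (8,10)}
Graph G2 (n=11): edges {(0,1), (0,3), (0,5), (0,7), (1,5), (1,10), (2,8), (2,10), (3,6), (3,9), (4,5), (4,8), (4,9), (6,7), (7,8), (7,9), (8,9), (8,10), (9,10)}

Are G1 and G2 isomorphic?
No, not isomorphic

The graphs are NOT isomorphic.

Degrees in G1: deg(0)=5, deg(1)=5, deg(2)=2, deg(3)=7, deg(4)=6, deg(5)=8, deg(6)=5, deg(7)=4, deg(8)=8, deg(9)=4, deg(10)=6.
Sorted degree sequence of G1: [8, 8, 7, 6, 6, 5, 5, 5, 4, 4, 2].
Degrees in G2: deg(0)=4, deg(1)=3, deg(2)=2, deg(3)=3, deg(4)=3, deg(5)=3, deg(6)=2, deg(7)=4, deg(8)=5, deg(9)=5, deg(10)=4.
Sorted degree sequence of G2: [5, 5, 4, 4, 4, 3, 3, 3, 3, 2, 2].
The (sorted) degree sequence is an isomorphism invariant, so since G1 and G2 have different degree sequences they cannot be isomorphic.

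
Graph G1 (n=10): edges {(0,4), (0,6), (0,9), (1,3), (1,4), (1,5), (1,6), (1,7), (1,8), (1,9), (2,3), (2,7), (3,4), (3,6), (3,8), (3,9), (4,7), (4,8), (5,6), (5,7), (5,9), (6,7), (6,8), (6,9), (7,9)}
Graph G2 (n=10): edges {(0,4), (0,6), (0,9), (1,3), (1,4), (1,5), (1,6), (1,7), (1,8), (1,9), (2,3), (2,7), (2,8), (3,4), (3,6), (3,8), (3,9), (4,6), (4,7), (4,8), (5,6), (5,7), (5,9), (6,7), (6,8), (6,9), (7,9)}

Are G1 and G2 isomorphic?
No, not isomorphic

The graphs are NOT isomorphic.

Counting edges: G1 has 25 edge(s); G2 has 27 edge(s).
Edge count is an isomorphism invariant (a bijection on vertices induces a bijection on edges), so differing edge counts rule out isomorphism.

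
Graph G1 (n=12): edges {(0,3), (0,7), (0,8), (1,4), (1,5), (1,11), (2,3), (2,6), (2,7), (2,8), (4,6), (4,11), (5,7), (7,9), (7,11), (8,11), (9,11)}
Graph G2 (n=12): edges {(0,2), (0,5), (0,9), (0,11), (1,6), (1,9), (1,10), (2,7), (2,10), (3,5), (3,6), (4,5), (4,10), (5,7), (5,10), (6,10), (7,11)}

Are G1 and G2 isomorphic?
Yes, isomorphic

The graphs are isomorphic.
One valid mapping φ: V(G1) → V(G2): 0→7, 1→6, 2→0, 3→11, 4→1, 5→3, 6→9, 7→5, 8→2, 9→4, 10→8, 11→10

Verify φ preserves adjacency — for each edge of G1, its image is an edge of G2:
  (0,3) → (φ(0),φ(3)) = (7,11) ∈ E(G2) ✓
  (0,7) → (φ(0),φ(7)) = (5,7) ∈ E(G2) ✓
  (0,8) → (φ(0),φ(8)) = (2,7) ∈ E(G2) ✓
  (1,4) → (φ(1),φ(4)) = (1,6) ∈ E(G2) ✓
  (1,5) → (φ(1),φ(5)) = (3,6) ∈ E(G2) ✓
  (1,11) → (φ(1),φ(11)) = (6,10) ∈ E(G2) ✓
  (2,3) → (φ(2),φ(3)) = (0,11) ∈ E(G2) ✓
  (2,6) → (φ(2),φ(6)) = (0,9) ∈ E(G2) ✓
  (2,7) → (φ(2),φ(7)) = (0,5) ∈ E(G2) ✓
  (2,8) → (φ(2),φ(8)) = (0,2) ∈ E(G2) ✓
  (4,6) → (φ(4),φ(6)) = (1,9) ∈ E(G2) ✓
  (4,11) → (φ(4),φ(11)) = (1,10) ∈ E(G2) ✓
  (5,7) → (φ(5),φ(7)) = (3,5) ∈ E(G2) ✓
  (7,9) → (φ(7),φ(9)) = (4,5) ∈ E(G2) ✓
  (7,11) → (φ(7),φ(11)) = (5,10) ∈ E(G2) ✓
  (8,11) → (φ(8),φ(11)) = (2,10) ∈ E(G2) ✓
  (9,11) → (φ(9),φ(11)) = (4,10) ∈ E(G2) ✓
All 17 edges of G1 map to edges of G2, and |E(G1)| = |E(G2)| = 17, so φ is a bijection on edges as well as vertices. Hence G1 ≅ G2.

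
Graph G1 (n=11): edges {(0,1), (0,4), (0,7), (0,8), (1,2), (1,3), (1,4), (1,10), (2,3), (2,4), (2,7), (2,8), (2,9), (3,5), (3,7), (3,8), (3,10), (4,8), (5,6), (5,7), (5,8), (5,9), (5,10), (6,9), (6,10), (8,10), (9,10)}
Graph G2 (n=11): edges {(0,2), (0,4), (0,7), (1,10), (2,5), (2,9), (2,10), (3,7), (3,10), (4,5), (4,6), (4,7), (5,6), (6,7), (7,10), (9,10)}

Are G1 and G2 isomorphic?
No, not isomorphic

The graphs are NOT isomorphic.

Connected components of G1: 1 component(s) with vertex sets [[0, 1, 2, 3, 4, 5, 6, 7, 8, 9, 10]], sizes [11].
Connected components of G2: 2 component(s) with vertex sets [[8], [0, 1, 2, 3, 4, 5, 6, 7, 9, 10]], sizes [1, 10].
The number of connected components (and the multiset of component sizes) is an isomorphism invariant — an isomorphism maps each component of G1 bijectively onto a component of G2. Since G1 has 1 component(s) and G2 has 2, they cannot be isomorphic.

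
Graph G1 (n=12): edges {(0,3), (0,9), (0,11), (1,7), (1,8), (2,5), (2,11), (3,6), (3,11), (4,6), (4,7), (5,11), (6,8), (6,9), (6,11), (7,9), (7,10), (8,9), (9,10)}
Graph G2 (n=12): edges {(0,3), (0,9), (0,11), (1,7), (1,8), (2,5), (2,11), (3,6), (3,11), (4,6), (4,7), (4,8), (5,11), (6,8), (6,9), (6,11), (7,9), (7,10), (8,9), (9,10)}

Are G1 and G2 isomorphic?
No, not isomorphic

The graphs are NOT isomorphic.

Counting edges: G1 has 19 edge(s); G2 has 20 edge(s).
Edge count is an isomorphism invariant (a bijection on vertices induces a bijection on edges), so differing edge counts rule out isomorphism.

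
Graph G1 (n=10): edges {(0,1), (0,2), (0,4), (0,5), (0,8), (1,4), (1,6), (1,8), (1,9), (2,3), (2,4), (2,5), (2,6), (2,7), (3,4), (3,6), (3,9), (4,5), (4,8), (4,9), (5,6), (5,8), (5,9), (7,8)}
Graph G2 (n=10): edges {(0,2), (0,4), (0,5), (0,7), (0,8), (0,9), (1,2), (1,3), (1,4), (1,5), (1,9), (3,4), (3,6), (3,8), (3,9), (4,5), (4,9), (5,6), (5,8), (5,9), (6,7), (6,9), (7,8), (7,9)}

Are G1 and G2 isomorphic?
Yes, isomorphic

The graphs are isomorphic.
One valid mapping φ: V(G1) → V(G2): 0→4, 1→3, 2→0, 3→7, 4→9, 5→5, 6→8, 7→2, 8→1, 9→6

Verify φ preserves adjacency — for each edge of G1, its image is an edge of G2:
  (0,1) → (φ(0),φ(1)) = (3,4) ∈ E(G2) ✓
  (0,2) → (φ(0),φ(2)) = (0,4) ∈ E(G2) ✓
  (0,4) → (φ(0),φ(4)) = (4,9) ∈ E(G2) ✓
  (0,5) → (φ(0),φ(5)) = (4,5) ∈ E(G2) ✓
  (0,8) → (φ(0),φ(8)) = (1,4) ∈ E(G2) ✓
  (1,4) → (φ(1),φ(4)) = (3,9) ∈ E(G2) ✓
  (1,6) → (φ(1),φ(6)) = (3,8) ∈ E(G2) ✓
  (1,8) → (φ(1),φ(8)) = (1,3) ∈ E(G2) ✓
  (1,9) → (φ(1),φ(9)) = (3,6) ∈ E(G2) ✓
  (2,3) → (φ(2),φ(3)) = (0,7) ∈ E(G2) ✓
  (2,4) → (φ(2),φ(4)) = (0,9) ∈ E(G2) ✓
  (2,5) → (φ(2),φ(5)) = (0,5) ∈ E(G2) ✓
  (2,6) → (φ(2),φ(6)) = (0,8) ∈ E(G2) ✓
  (2,7) → (φ(2),φ(7)) = (0,2) ∈ E(G2) ✓
  (3,4) → (φ(3),φ(4)) = (7,9) ∈ E(G2) ✓
  (3,6) → (φ(3),φ(6)) = (7,8) ∈ E(G2) ✓
  (3,9) → (φ(3),φ(9)) = (6,7) ∈ E(G2) ✓
  (4,5) → (φ(4),φ(5)) = (5,9) ∈ E(G2) ✓
  (4,8) → (φ(4),φ(8)) = (1,9) ∈ E(G2) ✓
  (4,9) → (φ(4),φ(9)) = (6,9) ∈ E(G2) ✓
  (5,6) → (φ(5),φ(6)) = (5,8) ∈ E(G2) ✓
  (5,8) → (φ(5),φ(8)) = (1,5) ∈ E(G2) ✓
  (5,9) → (φ(5),φ(9)) = (5,6) ∈ E(G2) ✓
  (7,8) → (φ(7),φ(8)) = (1,2) ∈ E(G2) ✓
All 24 edges of G1 map to edges of G2, and |E(G1)| = |E(G2)| = 24, so φ is a bijection on edges as well as vertices. Hence G1 ≅ G2.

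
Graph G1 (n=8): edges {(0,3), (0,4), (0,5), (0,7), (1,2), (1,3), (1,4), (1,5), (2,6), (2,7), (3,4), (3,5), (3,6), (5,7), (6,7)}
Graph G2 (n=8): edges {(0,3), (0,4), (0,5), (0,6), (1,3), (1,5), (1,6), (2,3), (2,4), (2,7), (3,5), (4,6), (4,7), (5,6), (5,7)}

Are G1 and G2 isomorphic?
Yes, isomorphic

The graphs are isomorphic.
One valid mapping φ: V(G1) → V(G2): 0→6, 1→3, 2→2, 3→5, 4→1, 5→0, 6→7, 7→4

Verify φ preserves adjacency — for each edge of G1, its image is an edge of G2:
  (0,3) → (φ(0),φ(3)) = (5,6) ∈ E(G2) ✓
  (0,4) → (φ(0),φ(4)) = (1,6) ∈ E(G2) ✓
  (0,5) → (φ(0),φ(5)) = (0,6) ∈ E(G2) ✓
  (0,7) → (φ(0),φ(7)) = (4,6) ∈ E(G2) ✓
  (1,2) → (φ(1),φ(2)) = (2,3) ∈ E(G2) ✓
  (1,3) → (φ(1),φ(3)) = (3,5) ∈ E(G2) ✓
  (1,4) → (φ(1),φ(4)) = (1,3) ∈ E(G2) ✓
  (1,5) → (φ(1),φ(5)) = (0,3) ∈ E(G2) ✓
  (2,6) → (φ(2),φ(6)) = (2,7) ∈ E(G2) ✓
  (2,7) → (φ(2),φ(7)) = (2,4) ∈ E(G2) ✓
  (3,4) → (φ(3),φ(4)) = (1,5) ∈ E(G2) ✓
  (3,5) → (φ(3),φ(5)) = (0,5) ∈ E(G2) ✓
  (3,6) → (φ(3),φ(6)) = (5,7) ∈ E(G2) ✓
  (5,7) → (φ(5),φ(7)) = (0,4) ∈ E(G2) ✓
  (6,7) → (φ(6),φ(7)) = (4,7) ∈ E(G2) ✓
All 15 edges of G1 map to edges of G2, and |E(G1)| = |E(G2)| = 15, so φ is a bijection on edges as well as vertices. Hence G1 ≅ G2.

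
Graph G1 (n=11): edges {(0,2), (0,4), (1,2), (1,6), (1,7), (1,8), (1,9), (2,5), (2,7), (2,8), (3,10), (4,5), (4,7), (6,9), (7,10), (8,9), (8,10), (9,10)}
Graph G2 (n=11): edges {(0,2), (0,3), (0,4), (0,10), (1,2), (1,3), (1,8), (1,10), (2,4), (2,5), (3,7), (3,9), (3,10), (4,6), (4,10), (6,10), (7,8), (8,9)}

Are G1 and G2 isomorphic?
Yes, isomorphic

The graphs are isomorphic.
One valid mapping φ: V(G1) → V(G2): 0→7, 1→10, 2→3, 3→5, 4→8, 5→9, 6→6, 7→1, 8→0, 9→4, 10→2

Verify φ preserves adjacency — for each edge of G1, its image is an edge of G2:
  (0,2) → (φ(0),φ(2)) = (3,7) ∈ E(G2) ✓
  (0,4) → (φ(0),φ(4)) = (7,8) ∈ E(G2) ✓
  (1,2) → (φ(1),φ(2)) = (3,10) ∈ E(G2) ✓
  (1,6) → (φ(1),φ(6)) = (6,10) ∈ E(G2) ✓
  (1,7) → (φ(1),φ(7)) = (1,10) ∈ E(G2) ✓
  (1,8) → (φ(1),φ(8)) = (0,10) ∈ E(G2) ✓
  (1,9) → (φ(1),φ(9)) = (4,10) ∈ E(G2) ✓
  (2,5) → (φ(2),φ(5)) = (3,9) ∈ E(G2) ✓
  (2,7) → (φ(2),φ(7)) = (1,3) ∈ E(G2) ✓
  (2,8) → (φ(2),φ(8)) = (0,3) ∈ E(G2) ✓
  (3,10) → (φ(3),φ(10)) = (2,5) ∈ E(G2) ✓
  (4,5) → (φ(4),φ(5)) = (8,9) ∈ E(G2) ✓
  (4,7) → (φ(4),φ(7)) = (1,8) ∈ E(G2) ✓
  (6,9) → (φ(6),φ(9)) = (4,6) ∈ E(G2) ✓
  (7,10) → (φ(7),φ(10)) = (1,2) ∈ E(G2) ✓
  (8,9) → (φ(8),φ(9)) = (0,4) ∈ E(G2) ✓
  (8,10) → (φ(8),φ(10)) = (0,2) ∈ E(G2) ✓
  (9,10) → (φ(9),φ(10)) = (2,4) ∈ E(G2) ✓
All 18 edges of G1 map to edges of G2, and |E(G1)| = |E(G2)| = 18, so φ is a bijection on edges as well as vertices. Hence G1 ≅ G2.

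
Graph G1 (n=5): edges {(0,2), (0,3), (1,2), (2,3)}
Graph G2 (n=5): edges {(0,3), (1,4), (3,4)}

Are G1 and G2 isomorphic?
No, not isomorphic

The graphs are NOT isomorphic.

Degrees in G1: deg(0)=2, deg(1)=1, deg(2)=3, deg(3)=2, deg(4)=0.
Sorted degree sequence of G1: [3, 2, 2, 1, 0].
Degrees in G2: deg(0)=1, deg(1)=1, deg(2)=0, deg(3)=2, deg(4)=2.
Sorted degree sequence of G2: [2, 2, 1, 1, 0].
The (sorted) degree sequence is an isomorphism invariant, so since G1 and G2 have different degree sequences they cannot be isomorphic.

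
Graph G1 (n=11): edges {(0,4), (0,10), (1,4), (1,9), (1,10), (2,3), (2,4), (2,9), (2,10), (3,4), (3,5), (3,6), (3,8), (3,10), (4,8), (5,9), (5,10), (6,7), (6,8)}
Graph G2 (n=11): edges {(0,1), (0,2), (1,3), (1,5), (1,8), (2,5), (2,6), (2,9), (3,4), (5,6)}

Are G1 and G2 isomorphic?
No, not isomorphic

The graphs are NOT isomorphic.

Connected components of G1: 1 component(s) with vertex sets [[0, 1, 2, 3, 4, 5, 6, 7, 8, 9, 10]], sizes [11].
Connected components of G2: 3 component(s) with vertex sets [[7], [10], [0, 1, 2, 3, 4, 5, 6, 8, 9]], sizes [1, 1, 9].
The number of connected components (and the multiset of component sizes) is an isomorphism invariant — an isomorphism maps each component of G1 bijectively onto a component of G2. Since G1 has 1 component(s) and G2 has 3, they cannot be isomorphic.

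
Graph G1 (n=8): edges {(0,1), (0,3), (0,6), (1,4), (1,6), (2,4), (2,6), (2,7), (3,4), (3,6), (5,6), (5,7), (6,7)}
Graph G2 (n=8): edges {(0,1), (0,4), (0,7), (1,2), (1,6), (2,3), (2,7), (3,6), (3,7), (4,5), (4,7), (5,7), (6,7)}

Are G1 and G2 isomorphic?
Yes, isomorphic

The graphs are isomorphic.
One valid mapping φ: V(G1) → V(G2): 0→3, 1→2, 2→0, 3→6, 4→1, 5→5, 6→7, 7→4

Verify φ preserves adjacency — for each edge of G1, its image is an edge of G2:
  (0,1) → (φ(0),φ(1)) = (2,3) ∈ E(G2) ✓
  (0,3) → (φ(0),φ(3)) = (3,6) ∈ E(G2) ✓
  (0,6) → (φ(0),φ(6)) = (3,7) ∈ E(G2) ✓
  (1,4) → (φ(1),φ(4)) = (1,2) ∈ E(G2) ✓
  (1,6) → (φ(1),φ(6)) = (2,7) ∈ E(G2) ✓
  (2,4) → (φ(2),φ(4)) = (0,1) ∈ E(G2) ✓
  (2,6) → (φ(2),φ(6)) = (0,7) ∈ E(G2) ✓
  (2,7) → (φ(2),φ(7)) = (0,4) ∈ E(G2) ✓
  (3,4) → (φ(3),φ(4)) = (1,6) ∈ E(G2) ✓
  (3,6) → (φ(3),φ(6)) = (6,7) ∈ E(G2) ✓
  (5,6) → (φ(5),φ(6)) = (5,7) ∈ E(G2) ✓
  (5,7) → (φ(5),φ(7)) = (4,5) ∈ E(G2) ✓
  (6,7) → (φ(6),φ(7)) = (4,7) ∈ E(G2) ✓
All 13 edges of G1 map to edges of G2, and |E(G1)| = |E(G2)| = 13, so φ is a bijection on edges as well as vertices. Hence G1 ≅ G2.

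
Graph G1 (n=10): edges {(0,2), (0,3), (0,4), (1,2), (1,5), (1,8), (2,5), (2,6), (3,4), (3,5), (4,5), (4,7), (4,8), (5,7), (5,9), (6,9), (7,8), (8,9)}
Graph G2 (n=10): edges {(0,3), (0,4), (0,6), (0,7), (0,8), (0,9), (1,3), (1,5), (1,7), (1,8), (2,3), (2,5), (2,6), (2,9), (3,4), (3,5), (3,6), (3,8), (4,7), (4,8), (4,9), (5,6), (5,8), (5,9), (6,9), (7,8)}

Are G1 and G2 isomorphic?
No, not isomorphic

The graphs are NOT isomorphic.

Degrees in G1: deg(0)=3, deg(1)=3, deg(2)=4, deg(3)=3, deg(4)=5, deg(5)=6, deg(6)=2, deg(7)=3, deg(8)=4, deg(9)=3.
Sorted degree sequence of G1: [6, 5, 4, 4, 3, 3, 3, 3, 3, 2].
Degrees in G2: deg(0)=6, deg(1)=4, deg(2)=4, deg(3)=7, deg(4)=5, deg(5)=6, deg(6)=5, deg(7)=4, deg(8)=6, deg(9)=5.
Sorted degree sequence of G2: [7, 6, 6, 6, 5, 5, 5, 4, 4, 4].
The (sorted) degree sequence is an isomorphism invariant, so since G1 and G2 have different degree sequences they cannot be isomorphic.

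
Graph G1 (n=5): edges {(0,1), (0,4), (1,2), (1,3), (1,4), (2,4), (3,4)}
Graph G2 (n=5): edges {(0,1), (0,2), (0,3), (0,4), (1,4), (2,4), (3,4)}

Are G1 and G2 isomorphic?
Yes, isomorphic

The graphs are isomorphic.
One valid mapping φ: V(G1) → V(G2): 0→2, 1→4, 2→3, 3→1, 4→0

Verify φ preserves adjacency — for each edge of G1, its image is an edge of G2:
  (0,1) → (φ(0),φ(1)) = (2,4) ∈ E(G2) ✓
  (0,4) → (φ(0),φ(4)) = (0,2) ∈ E(G2) ✓
  (1,2) → (φ(1),φ(2)) = (3,4) ∈ E(G2) ✓
  (1,3) → (φ(1),φ(3)) = (1,4) ∈ E(G2) ✓
  (1,4) → (φ(1),φ(4)) = (0,4) ∈ E(G2) ✓
  (2,4) → (φ(2),φ(4)) = (0,3) ∈ E(G2) ✓
  (3,4) → (φ(3),φ(4)) = (0,1) ∈ E(G2) ✓
All 7 edges of G1 map to edges of G2, and |E(G1)| = |E(G2)| = 7, so φ is a bijection on edges as well as vertices. Hence G1 ≅ G2.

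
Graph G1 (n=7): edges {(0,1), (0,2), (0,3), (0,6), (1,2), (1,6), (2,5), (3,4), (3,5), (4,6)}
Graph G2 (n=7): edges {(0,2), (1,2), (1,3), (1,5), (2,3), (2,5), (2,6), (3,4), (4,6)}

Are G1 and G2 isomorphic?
No, not isomorphic

The graphs are NOT isomorphic.

Degrees in G1: deg(0)=4, deg(1)=3, deg(2)=3, deg(3)=3, deg(4)=2, deg(5)=2, deg(6)=3.
Sorted degree sequence of G1: [4, 3, 3, 3, 3, 2, 2].
Degrees in G2: deg(0)=1, deg(1)=3, deg(2)=5, deg(3)=3, deg(4)=2, deg(5)=2, deg(6)=2.
Sorted degree sequence of G2: [5, 3, 3, 2, 2, 2, 1].
The (sorted) degree sequence is an isomorphism invariant, so since G1 and G2 have different degree sequences they cannot be isomorphic.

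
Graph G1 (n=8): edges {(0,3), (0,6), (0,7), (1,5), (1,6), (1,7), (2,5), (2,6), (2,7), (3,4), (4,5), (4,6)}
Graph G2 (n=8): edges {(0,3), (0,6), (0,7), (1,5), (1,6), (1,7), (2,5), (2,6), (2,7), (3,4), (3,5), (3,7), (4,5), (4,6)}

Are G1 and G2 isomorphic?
No, not isomorphic

The graphs are NOT isomorphic.

Counting edges: G1 has 12 edge(s); G2 has 14 edge(s).
Edge count is an isomorphism invariant (a bijection on vertices induces a bijection on edges), so differing edge counts rule out isomorphism.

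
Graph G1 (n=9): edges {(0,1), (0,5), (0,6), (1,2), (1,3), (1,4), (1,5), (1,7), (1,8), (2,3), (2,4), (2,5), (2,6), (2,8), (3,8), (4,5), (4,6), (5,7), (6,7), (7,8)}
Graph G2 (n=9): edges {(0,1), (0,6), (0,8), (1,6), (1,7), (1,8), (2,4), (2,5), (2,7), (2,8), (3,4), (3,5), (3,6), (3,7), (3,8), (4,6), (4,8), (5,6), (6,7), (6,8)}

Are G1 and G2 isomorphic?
Yes, isomorphic

The graphs are isomorphic.
One valid mapping φ: V(G1) → V(G2): 0→5, 1→6, 2→8, 3→0, 4→4, 5→3, 6→2, 7→7, 8→1

Verify φ preserves adjacency — for each edge of G1, its image is an edge of G2:
  (0,1) → (φ(0),φ(1)) = (5,6) ∈ E(G2) ✓
  (0,5) → (φ(0),φ(5)) = (3,5) ∈ E(G2) ✓
  (0,6) → (φ(0),φ(6)) = (2,5) ∈ E(G2) ✓
  (1,2) → (φ(1),φ(2)) = (6,8) ∈ E(G2) ✓
  (1,3) → (φ(1),φ(3)) = (0,6) ∈ E(G2) ✓
  (1,4) → (φ(1),φ(4)) = (4,6) ∈ E(G2) ✓
  (1,5) → (φ(1),φ(5)) = (3,6) ∈ E(G2) ✓
  (1,7) → (φ(1),φ(7)) = (6,7) ∈ E(G2) ✓
  (1,8) → (φ(1),φ(8)) = (1,6) ∈ E(G2) ✓
  (2,3) → (φ(2),φ(3)) = (0,8) ∈ E(G2) ✓
  (2,4) → (φ(2),φ(4)) = (4,8) ∈ E(G2) ✓
  (2,5) → (φ(2),φ(5)) = (3,8) ∈ E(G2) ✓
  (2,6) → (φ(2),φ(6)) = (2,8) ∈ E(G2) ✓
  (2,8) → (φ(2),φ(8)) = (1,8) ∈ E(G2) ✓
  (3,8) → (φ(3),φ(8)) = (0,1) ∈ E(G2) ✓
  (4,5) → (φ(4),φ(5)) = (3,4) ∈ E(G2) ✓
  (4,6) → (φ(4),φ(6)) = (2,4) ∈ E(G2) ✓
  (5,7) → (φ(5),φ(7)) = (3,7) ∈ E(G2) ✓
  (6,7) → (φ(6),φ(7)) = (2,7) ∈ E(G2) ✓
  (7,8) → (φ(7),φ(8)) = (1,7) ∈ E(G2) ✓
All 20 edges of G1 map to edges of G2, and |E(G1)| = |E(G2)| = 20, so φ is a bijection on edges as well as vertices. Hence G1 ≅ G2.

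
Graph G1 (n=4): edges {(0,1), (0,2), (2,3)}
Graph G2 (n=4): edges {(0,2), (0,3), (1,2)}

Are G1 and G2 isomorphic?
Yes, isomorphic

The graphs are isomorphic.
One valid mapping φ: V(G1) → V(G2): 0→2, 1→1, 2→0, 3→3

Verify φ preserves adjacency — for each edge of G1, its image is an edge of G2:
  (0,1) → (φ(0),φ(1)) = (1,2) ∈ E(G2) ✓
  (0,2) → (φ(0),φ(2)) = (0,2) ∈ E(G2) ✓
  (2,3) → (φ(2),φ(3)) = (0,3) ∈ E(G2) ✓
All 3 edges of G1 map to edges of G2, and |E(G1)| = |E(G2)| = 3, so φ is a bijection on edges as well as vertices. Hence G1 ≅ G2.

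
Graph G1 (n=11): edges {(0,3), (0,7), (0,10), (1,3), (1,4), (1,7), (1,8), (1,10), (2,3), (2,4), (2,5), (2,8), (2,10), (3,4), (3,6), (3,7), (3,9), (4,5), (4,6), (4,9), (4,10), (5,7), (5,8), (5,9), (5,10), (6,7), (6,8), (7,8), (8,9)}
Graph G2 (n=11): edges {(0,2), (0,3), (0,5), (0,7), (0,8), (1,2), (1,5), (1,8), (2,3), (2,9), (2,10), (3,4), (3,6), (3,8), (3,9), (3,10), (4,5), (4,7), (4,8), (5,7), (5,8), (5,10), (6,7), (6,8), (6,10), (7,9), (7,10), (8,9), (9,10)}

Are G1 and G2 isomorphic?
Yes, isomorphic

The graphs are isomorphic.
One valid mapping φ: V(G1) → V(G2): 0→1, 1→0, 2→9, 3→8, 4→3, 5→10, 6→4, 7→5, 8→7, 9→6, 10→2

Verify φ preserves adjacency — for each edge of G1, its image is an edge of G2:
  (0,3) → (φ(0),φ(3)) = (1,8) ∈ E(G2) ✓
  (0,7) → (φ(0),φ(7)) = (1,5) ∈ E(G2) ✓
  (0,10) → (φ(0),φ(10)) = (1,2) ∈ E(G2) ✓
  (1,3) → (φ(1),φ(3)) = (0,8) ∈ E(G2) ✓
  (1,4) → (φ(1),φ(4)) = (0,3) ∈ E(G2) ✓
  (1,7) → (φ(1),φ(7)) = (0,5) ∈ E(G2) ✓
  (1,8) → (φ(1),φ(8)) = (0,7) ∈ E(G2) ✓
  (1,10) → (φ(1),φ(10)) = (0,2) ∈ E(G2) ✓
  (2,3) → (φ(2),φ(3)) = (8,9) ∈ E(G2) ✓
  (2,4) → (φ(2),φ(4)) = (3,9) ∈ E(G2) ✓
  (2,5) → (φ(2),φ(5)) = (9,10) ∈ E(G2) ✓
  (2,8) → (φ(2),φ(8)) = (7,9) ∈ E(G2) ✓
  (2,10) → (φ(2),φ(10)) = (2,9) ∈ E(G2) ✓
  (3,4) → (φ(3),φ(4)) = (3,8) ∈ E(G2) ✓
  (3,6) → (φ(3),φ(6)) = (4,8) ∈ E(G2) ✓
  (3,7) → (φ(3),φ(7)) = (5,8) ∈ E(G2) ✓
  (3,9) → (φ(3),φ(9)) = (6,8) ∈ E(G2) ✓
  (4,5) → (φ(4),φ(5)) = (3,10) ∈ E(G2) ✓
  (4,6) → (φ(4),φ(6)) = (3,4) ∈ E(G2) ✓
  (4,9) → (φ(4),φ(9)) = (3,6) ∈ E(G2) ✓
  (4,10) → (φ(4),φ(10)) = (2,3) ∈ E(G2) ✓
  (5,7) → (φ(5),φ(7)) = (5,10) ∈ E(G2) ✓
  (5,8) → (φ(5),φ(8)) = (7,10) ∈ E(G2) ✓
  (5,9) → (φ(5),φ(9)) = (6,10) ∈ E(G2) ✓
  (5,10) → (φ(5),φ(10)) = (2,10) ∈ E(G2) ✓
  (6,7) → (φ(6),φ(7)) = (4,5) ∈ E(G2) ✓
  (6,8) → (φ(6),φ(8)) = (4,7) ∈ E(G2) ✓
  (7,8) → (φ(7),φ(8)) = (5,7) ∈ E(G2) ✓
  (8,9) → (φ(8),φ(9)) = (6,7) ∈ E(G2) ✓
All 29 edges of G1 map to edges of G2, and |E(G1)| = |E(G2)| = 29, so φ is a bijection on edges as well as vertices. Hence G1 ≅ G2.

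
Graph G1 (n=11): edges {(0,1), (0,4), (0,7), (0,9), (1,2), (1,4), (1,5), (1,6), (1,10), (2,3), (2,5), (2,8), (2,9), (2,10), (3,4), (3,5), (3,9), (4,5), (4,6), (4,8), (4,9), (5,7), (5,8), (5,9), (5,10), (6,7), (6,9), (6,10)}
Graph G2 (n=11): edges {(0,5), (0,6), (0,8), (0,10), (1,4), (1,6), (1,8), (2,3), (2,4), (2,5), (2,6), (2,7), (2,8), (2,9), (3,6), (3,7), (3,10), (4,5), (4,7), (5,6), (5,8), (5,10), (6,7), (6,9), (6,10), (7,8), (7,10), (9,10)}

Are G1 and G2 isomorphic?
Yes, isomorphic

The graphs are isomorphic.
One valid mapping φ: V(G1) → V(G2): 0→4, 1→5, 2→10, 3→3, 4→2, 5→6, 6→8, 7→1, 8→9, 9→7, 10→0

Verify φ preserves adjacency — for each edge of G1, its image is an edge of G2:
  (0,1) → (φ(0),φ(1)) = (4,5) ∈ E(G2) ✓
  (0,4) → (φ(0),φ(4)) = (2,4) ∈ E(G2) ✓
  (0,7) → (φ(0),φ(7)) = (1,4) ∈ E(G2) ✓
  (0,9) → (φ(0),φ(9)) = (4,7) ∈ E(G2) ✓
  (1,2) → (φ(1),φ(2)) = (5,10) ∈ E(G2) ✓
  (1,4) → (φ(1),φ(4)) = (2,5) ∈ E(G2) ✓
  (1,5) → (φ(1),φ(5)) = (5,6) ∈ E(G2) ✓
  (1,6) → (φ(1),φ(6)) = (5,8) ∈ E(G2) ✓
  (1,10) → (φ(1),φ(10)) = (0,5) ∈ E(G2) ✓
  (2,3) → (φ(2),φ(3)) = (3,10) ∈ E(G2) ✓
  (2,5) → (φ(2),φ(5)) = (6,10) ∈ E(G2) ✓
  (2,8) → (φ(2),φ(8)) = (9,10) ∈ E(G2) ✓
  (2,9) → (φ(2),φ(9)) = (7,10) ∈ E(G2) ✓
  (2,10) → (φ(2),φ(10)) = (0,10) ∈ E(G2) ✓
  (3,4) → (φ(3),φ(4)) = (2,3) ∈ E(G2) ✓
  (3,5) → (φ(3),φ(5)) = (3,6) ∈ E(G2) ✓
  (3,9) → (φ(3),φ(9)) = (3,7) ∈ E(G2) ✓
  (4,5) → (φ(4),φ(5)) = (2,6) ∈ E(G2) ✓
  (4,6) → (φ(4),φ(6)) = (2,8) ∈ E(G2) ✓
  (4,8) → (φ(4),φ(8)) = (2,9) ∈ E(G2) ✓
  (4,9) → (φ(4),φ(9)) = (2,7) ∈ E(G2) ✓
  (5,7) → (φ(5),φ(7)) = (1,6) ∈ E(G2) ✓
  (5,8) → (φ(5),φ(8)) = (6,9) ∈ E(G2) ✓
  (5,9) → (φ(5),φ(9)) = (6,7) ∈ E(G2) ✓
  (5,10) → (φ(5),φ(10)) = (0,6) ∈ E(G2) ✓
  (6,7) → (φ(6),φ(7)) = (1,8) ∈ E(G2) ✓
  (6,9) → (φ(6),φ(9)) = (7,8) ∈ E(G2) ✓
  (6,10) → (φ(6),φ(10)) = (0,8) ∈ E(G2) ✓
All 28 edges of G1 map to edges of G2, and |E(G1)| = |E(G2)| = 28, so φ is a bijection on edges as well as vertices. Hence G1 ≅ G2.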